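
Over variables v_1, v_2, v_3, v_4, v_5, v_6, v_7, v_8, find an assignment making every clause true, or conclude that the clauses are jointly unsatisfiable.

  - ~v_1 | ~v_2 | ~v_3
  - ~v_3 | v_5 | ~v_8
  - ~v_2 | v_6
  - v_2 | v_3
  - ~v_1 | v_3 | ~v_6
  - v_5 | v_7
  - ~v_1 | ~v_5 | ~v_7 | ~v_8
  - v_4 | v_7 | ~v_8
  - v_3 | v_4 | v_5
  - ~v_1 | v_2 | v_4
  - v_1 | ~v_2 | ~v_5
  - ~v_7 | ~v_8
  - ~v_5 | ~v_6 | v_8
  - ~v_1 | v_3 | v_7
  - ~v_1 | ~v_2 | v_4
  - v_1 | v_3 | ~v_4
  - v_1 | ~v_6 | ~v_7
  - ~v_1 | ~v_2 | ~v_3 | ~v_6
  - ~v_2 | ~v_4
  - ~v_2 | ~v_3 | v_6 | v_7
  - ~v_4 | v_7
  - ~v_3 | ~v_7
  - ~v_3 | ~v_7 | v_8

Set v_1 = False.
Try v_2 = True:
  (~v_2 | v_6) forces v_6 = True.
  (v_1 | ~v_2 | ~v_5) forces v_5 = False.
  (v_5 | v_7) forces v_7 = True.
  clause (v_1 | ~v_6 | ~v_7) is falsified — backtrack.
So v_2 = False.
  then (v_2 | v_3) forces v_3 = True.
  then (~v_3 | ~v_7) forces v_7 = False.
  then (v_5 | v_7) forces v_5 = True.
  then (~v_4 | v_7) forces v_4 = False.
  then (v_4 | v_7 | ~v_8) forces v_8 = False.
  then (~v_5 | ~v_6 | v_8) forces v_6 = False.
All clauses satisfied.

v_1: False, v_2: False, v_3: True, v_4: False, v_5: True, v_6: False, v_7: False, v_8: False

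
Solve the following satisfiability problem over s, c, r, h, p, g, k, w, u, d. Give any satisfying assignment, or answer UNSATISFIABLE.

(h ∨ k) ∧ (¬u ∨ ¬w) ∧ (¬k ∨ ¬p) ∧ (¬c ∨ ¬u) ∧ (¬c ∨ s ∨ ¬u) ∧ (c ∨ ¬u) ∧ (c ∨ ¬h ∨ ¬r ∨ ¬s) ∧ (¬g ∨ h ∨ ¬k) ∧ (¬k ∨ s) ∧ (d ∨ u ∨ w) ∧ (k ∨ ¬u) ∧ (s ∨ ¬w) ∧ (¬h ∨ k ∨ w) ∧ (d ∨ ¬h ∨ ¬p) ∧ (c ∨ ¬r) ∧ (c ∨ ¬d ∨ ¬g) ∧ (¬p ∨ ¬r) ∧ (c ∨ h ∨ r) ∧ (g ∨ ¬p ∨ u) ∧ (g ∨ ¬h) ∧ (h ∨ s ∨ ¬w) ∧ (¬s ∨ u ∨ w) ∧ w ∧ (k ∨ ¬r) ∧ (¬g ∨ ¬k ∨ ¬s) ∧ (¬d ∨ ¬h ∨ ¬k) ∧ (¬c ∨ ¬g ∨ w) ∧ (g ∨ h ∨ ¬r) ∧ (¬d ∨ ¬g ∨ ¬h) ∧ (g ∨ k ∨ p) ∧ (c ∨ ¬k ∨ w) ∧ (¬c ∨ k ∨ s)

Unit clause (w) forces w = True.
In (¬u ∨ ¬w) only ¬u is left, so u = False.
In (s ∨ ¬w) only s is left, so s = True.
Set c = False.
  then (c ∨ ¬r) forces r = False.
  then (c ∨ h ∨ r) forces h = True.
  then (g ∨ ¬h) forces g = True.
  then (¬g ∨ ¬k ∨ ¬s) forces k = False.
  then (¬d ∨ ¬g ∨ ¬h) forces d = False.
  then (d ∨ ¬h ∨ ¬p) forces p = False.
All clauses satisfied.

s: True; c: False; r: False; h: True; p: False; g: True; k: False; w: True; u: False; d: False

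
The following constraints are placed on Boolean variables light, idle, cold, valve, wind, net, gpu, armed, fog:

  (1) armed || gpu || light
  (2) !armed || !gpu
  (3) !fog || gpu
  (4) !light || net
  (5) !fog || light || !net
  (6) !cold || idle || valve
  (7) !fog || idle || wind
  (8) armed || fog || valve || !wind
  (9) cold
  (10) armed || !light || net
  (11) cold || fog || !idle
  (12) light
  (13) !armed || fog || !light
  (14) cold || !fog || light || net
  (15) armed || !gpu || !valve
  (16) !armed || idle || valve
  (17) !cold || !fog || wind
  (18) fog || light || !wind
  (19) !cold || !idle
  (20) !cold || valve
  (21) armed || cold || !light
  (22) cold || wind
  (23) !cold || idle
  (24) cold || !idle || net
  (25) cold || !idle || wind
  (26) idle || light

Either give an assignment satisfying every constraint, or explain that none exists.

The formula is unsatisfiable.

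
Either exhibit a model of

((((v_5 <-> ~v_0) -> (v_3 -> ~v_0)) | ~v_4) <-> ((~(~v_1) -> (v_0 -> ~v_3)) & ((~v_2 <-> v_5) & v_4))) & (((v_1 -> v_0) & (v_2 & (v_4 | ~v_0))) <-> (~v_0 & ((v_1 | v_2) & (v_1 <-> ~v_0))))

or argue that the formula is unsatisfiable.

v_0=T; v_1=F; v_2=F; v_3=T; v_4=T; v_5=T

  (((v_5 <-> ~v_0) -> (v_3 -> ~v_0)) | ~v_4) <-> ((~(~v_1) -> (v_0 -> ~v_3)) & ((~v_2 <-> v_5) & v_4)) = True
    ((v_5 <-> ~v_0) -> (v_3 -> ~v_0)) | ~v_4 = True
      (v_5 <-> ~v_0) -> (v_3 -> ~v_0) = True
        v_5 <-> ~v_0 = False
          ~v_0 = False
        v_3 -> ~v_0 = False
          ~v_0 = False
      ~v_4 = False
    (~(~v_1) -> (v_0 -> ~v_3)) & ((~v_2 <-> v_5) & v_4) = True
      ~(~v_1) -> (v_0 -> ~v_3) = True
        ~(~v_1) = False
          ~v_1 = True
        v_0 -> ~v_3 = False
          ~v_3 = False
      (~v_2 <-> v_5) & v_4 = True
        ~v_2 <-> v_5 = True
          ~v_2 = True
  ((v_1 -> v_0) & (v_2 & (v_4 | ~v_0))) <-> (~v_0 & ((v_1 | v_2) & (v_1 <-> ~v_0))) = True
    (v_1 -> v_0) & (v_2 & (v_4 | ~v_0)) = False
      v_1 -> v_0 = True
      v_2 & (v_4 | ~v_0) = False
        v_4 | ~v_0 = True
          ~v_0 = False
    ~v_0 & ((v_1 | v_2) & (v_1 <-> ~v_0)) = False
      ~v_0 = False
      (v_1 | v_2) & (v_1 <-> ~v_0) = False
        v_1 | v_2 = False
        v_1 <-> ~v_0 = True
          ~v_0 = False
Both conjuncts True, so the formula holds.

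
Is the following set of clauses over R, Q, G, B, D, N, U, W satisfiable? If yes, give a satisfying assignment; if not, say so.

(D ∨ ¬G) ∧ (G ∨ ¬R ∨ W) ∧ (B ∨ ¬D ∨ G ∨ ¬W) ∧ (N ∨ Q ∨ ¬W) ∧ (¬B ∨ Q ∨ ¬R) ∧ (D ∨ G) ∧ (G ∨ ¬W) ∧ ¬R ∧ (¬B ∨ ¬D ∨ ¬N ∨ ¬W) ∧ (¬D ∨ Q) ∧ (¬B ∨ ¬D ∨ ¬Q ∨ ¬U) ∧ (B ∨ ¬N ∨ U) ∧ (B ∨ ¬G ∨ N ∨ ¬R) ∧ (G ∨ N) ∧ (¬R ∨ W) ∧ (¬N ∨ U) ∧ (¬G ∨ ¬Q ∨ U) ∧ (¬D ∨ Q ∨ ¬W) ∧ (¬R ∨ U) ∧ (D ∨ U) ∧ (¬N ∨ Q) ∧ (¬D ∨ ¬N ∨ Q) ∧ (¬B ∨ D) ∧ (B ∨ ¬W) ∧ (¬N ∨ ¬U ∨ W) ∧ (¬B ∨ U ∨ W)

Unit clause (¬R) forces R = False.
Try Q = False:
  (¬D ∨ Q) forces D = False.
  (D ∨ ¬G) forces G = False.
  clause (D ∨ G) is falsified — backtrack.
So Q = True.
Set G = True.
  then (D ∨ ¬G) forces D = True.
  then (¬G ∨ ¬Q ∨ U) forces U = True.
  then (¬B ∨ ¬D ∨ ¬Q ∨ ¬U) forces B = False.
  then (B ∨ ¬W) forces W = False.
  then (¬N ∨ ¬U ∨ W) forces N = False.
All clauses satisfied.

R = False, Q = True, G = True, B = False, D = True, N = False, U = True, W = False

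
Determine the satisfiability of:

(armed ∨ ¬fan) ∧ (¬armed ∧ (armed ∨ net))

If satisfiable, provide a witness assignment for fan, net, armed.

fan=F, net=T, armed=F

  armed ∨ ¬fan = True
    ¬fan = True
  ¬armed ∧ (armed ∨ net) = True
    ¬armed = True
    armed ∨ net = True
Both conjuncts True, so the formula holds.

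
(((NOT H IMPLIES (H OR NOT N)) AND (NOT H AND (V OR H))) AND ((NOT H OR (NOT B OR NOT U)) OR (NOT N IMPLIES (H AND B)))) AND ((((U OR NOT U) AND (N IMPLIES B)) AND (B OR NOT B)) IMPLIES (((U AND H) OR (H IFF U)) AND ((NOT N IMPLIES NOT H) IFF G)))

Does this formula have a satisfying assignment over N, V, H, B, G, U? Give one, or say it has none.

N = False; V = True; H = False; B = True; G = True; U = False

  ((NOT H IMPLIES (H OR NOT N)) AND (NOT H AND (V OR H))) AND ((NOT H OR (NOT B OR NOT U)) OR (NOT N IMPLIES (H AND B))) = True
    (NOT H IMPLIES (H OR NOT N)) AND (NOT H AND (V OR H)) = True
      NOT H IMPLIES (H OR NOT N) = True
        NOT H = True
        H OR NOT N = True
          NOT N = True
      NOT H AND (V OR H) = True
        NOT H = True
        V OR H = True
    (NOT H OR (NOT B OR NOT U)) OR (NOT N IMPLIES (H AND B)) = True
      NOT H OR (NOT B OR NOT U) = True
        NOT H = True
        NOT B OR NOT U = True
          NOT B = False
          NOT U = True
      NOT N IMPLIES (H AND B) = False
        NOT N = True
        H AND B = False
  (((U OR NOT U) AND (N IMPLIES B)) AND (B OR NOT B)) IMPLIES (((U AND H) OR (H IFF U)) AND ((NOT N IMPLIES NOT H) IFF G)) = True
    ((U OR NOT U) AND (N IMPLIES B)) AND (B OR NOT B) = True
      (U OR NOT U) AND (N IMPLIES B) = True
        U OR NOT U = True
          NOT U = True
        N IMPLIES B = True
      B OR NOT B = True
        NOT B = False
    ((U AND H) OR (H IFF U)) AND ((NOT N IMPLIES NOT H) IFF G) = True
      (U AND H) OR (H IFF U) = True
        U AND H = False
        H IFF U = True
      (NOT N IMPLIES NOT H) IFF G = True
        NOT N IMPLIES NOT H = True
          NOT N = True
          NOT H = True
Both conjuncts True, so the formula holds.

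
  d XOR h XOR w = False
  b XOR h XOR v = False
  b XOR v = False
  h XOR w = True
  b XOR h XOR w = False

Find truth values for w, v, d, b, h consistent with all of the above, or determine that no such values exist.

w = True, v = True, d = True, b = True, h = False

d XOR h XOR w = T XOR F XOR T = False ✓
b XOR h XOR v = T XOR F XOR T = False ✓
b XOR v = T XOR T = False ✓
h XOR w = F XOR T = True ✓
b XOR h XOR w = T XOR F XOR T = False ✓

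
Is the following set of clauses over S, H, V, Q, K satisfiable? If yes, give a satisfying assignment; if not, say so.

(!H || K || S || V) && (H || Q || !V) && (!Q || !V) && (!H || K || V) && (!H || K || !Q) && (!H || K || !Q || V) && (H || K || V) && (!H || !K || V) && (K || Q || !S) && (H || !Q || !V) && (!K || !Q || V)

S=F; H=T; V=T; Q=F; K=T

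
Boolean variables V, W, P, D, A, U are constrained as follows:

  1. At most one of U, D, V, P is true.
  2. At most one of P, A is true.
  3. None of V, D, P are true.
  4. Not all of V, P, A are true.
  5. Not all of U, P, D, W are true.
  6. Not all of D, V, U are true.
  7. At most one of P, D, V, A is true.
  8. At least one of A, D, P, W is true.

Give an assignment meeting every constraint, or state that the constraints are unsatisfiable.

V=F, W=F, P=F, D=F, A=T, U=F

  (1) {U, D, V, P}: 0 true — at most one ✓
  (2) {P, A}: 1 true — at most one ✓
  (3) {V, D, P}: 0 true — none ✓
  (4) {V, P, A}: 1/3 true — not all ✓
  (5) {U, P, D, W}: 0/4 true — not all ✓
  (6) {D, V, U}: 0/3 true — not all ✓
  (7) {P, D, V, A}: 1 true — at most one ✓
  (8) {A, D, P, W}: 1 true — at least one ✓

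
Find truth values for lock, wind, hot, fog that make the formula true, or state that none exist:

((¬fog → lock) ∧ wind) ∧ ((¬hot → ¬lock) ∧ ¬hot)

lock = False; wind = True; hot = False; fog = True

  (¬fog → lock) ∧ wind = True
    ¬fog → lock = True
      ¬fog = False
  (¬hot → ¬lock) ∧ ¬hot = True
    ¬hot → ¬lock = True
      ¬hot = True
      ¬lock = True
    ¬hot = True
Both conjuncts True, so the formula holds.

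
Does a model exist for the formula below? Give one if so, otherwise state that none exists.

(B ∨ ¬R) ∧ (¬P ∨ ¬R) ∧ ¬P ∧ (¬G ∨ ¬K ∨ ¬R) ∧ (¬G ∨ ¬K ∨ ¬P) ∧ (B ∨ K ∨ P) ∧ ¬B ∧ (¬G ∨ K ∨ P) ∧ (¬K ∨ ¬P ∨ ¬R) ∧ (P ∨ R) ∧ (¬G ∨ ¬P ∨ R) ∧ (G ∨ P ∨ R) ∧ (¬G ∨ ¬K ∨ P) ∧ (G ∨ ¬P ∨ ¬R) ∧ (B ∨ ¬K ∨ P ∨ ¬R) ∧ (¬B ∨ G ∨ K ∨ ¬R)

Case P = True:
  Clause (¬P) is falsified — contradiction.
Case P = False:
  (¬B) forces B = False.
  (B ∨ ¬R) forces R = False.
  Clause (P ∨ R) is falsified — contradiction.
Both cases fail, so the formula is unsatisfiable.

No satisfying assignment exists.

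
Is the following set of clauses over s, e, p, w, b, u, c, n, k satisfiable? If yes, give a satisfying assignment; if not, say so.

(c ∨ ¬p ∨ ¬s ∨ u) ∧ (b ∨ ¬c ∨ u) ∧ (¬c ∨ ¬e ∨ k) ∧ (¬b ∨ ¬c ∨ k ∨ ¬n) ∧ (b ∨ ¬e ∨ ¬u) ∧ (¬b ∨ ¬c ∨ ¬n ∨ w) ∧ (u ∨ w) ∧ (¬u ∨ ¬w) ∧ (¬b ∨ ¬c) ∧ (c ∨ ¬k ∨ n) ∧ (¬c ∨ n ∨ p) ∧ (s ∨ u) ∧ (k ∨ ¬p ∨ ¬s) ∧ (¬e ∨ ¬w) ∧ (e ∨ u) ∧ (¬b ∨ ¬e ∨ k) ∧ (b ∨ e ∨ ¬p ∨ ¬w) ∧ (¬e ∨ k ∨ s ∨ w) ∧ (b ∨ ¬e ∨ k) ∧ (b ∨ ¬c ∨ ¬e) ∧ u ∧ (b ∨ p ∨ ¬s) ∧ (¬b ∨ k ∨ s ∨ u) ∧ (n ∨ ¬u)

s = False; e = False; p = False; w = False; b = True; u = True; c = False; n = True; k = False

Unit clause (u) forces u = True.
In (n ∨ ¬u) only n is left, so n = True.
In (¬u ∨ ¬w) only ¬w is left, so w = False.
Set s = False.
Set e = False.
Set p = False.
Set b = True.
  then (¬b ∨ ¬c ∨ ¬n ∨ w) forces c = False.
Set k = False.
All clauses satisfied.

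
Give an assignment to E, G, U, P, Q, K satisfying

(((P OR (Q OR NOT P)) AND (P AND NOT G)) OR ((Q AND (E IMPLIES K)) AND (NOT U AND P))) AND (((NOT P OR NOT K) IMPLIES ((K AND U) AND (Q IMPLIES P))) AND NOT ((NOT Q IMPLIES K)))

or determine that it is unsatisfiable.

UNSATISFIABLE

Case K = True: the conjunct NOT ((NOT Q IMPLIES K)) becomes NOT ((NOT Q IMPLIES True)) = False.
Case K = False: the conjunct (NOT P OR NOT K) IMPLIES ((K AND U) AND (Q IMPLIES P)) becomes (NOT P OR True) IMPLIES (False AND (Q IMPLIES P)) = False.
Both cases fail — unsatisfiable.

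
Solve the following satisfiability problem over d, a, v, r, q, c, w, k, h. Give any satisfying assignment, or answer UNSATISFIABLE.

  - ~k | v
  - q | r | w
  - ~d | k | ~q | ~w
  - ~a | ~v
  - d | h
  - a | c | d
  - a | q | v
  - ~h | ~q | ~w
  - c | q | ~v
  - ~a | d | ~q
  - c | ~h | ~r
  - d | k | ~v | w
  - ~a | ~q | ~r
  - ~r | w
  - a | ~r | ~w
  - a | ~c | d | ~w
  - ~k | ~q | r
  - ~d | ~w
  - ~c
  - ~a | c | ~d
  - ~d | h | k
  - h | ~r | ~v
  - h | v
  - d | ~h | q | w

Unit clause (~c) forces c = False.
Set d = True.
  then (~d | ~w) forces w = False.
  then (~a | c | ~d) forces a = False.
  then (~r | w) forces r = False.
  then (q | r | w) forces q = True.
  then (~k | ~q | r) forces k = False.
  then (~d | h | k) forces h = True.
Set v = False.
All clauses satisfied.

d = True, a = False, v = False, r = False, q = True, c = False, w = False, k = False, h = True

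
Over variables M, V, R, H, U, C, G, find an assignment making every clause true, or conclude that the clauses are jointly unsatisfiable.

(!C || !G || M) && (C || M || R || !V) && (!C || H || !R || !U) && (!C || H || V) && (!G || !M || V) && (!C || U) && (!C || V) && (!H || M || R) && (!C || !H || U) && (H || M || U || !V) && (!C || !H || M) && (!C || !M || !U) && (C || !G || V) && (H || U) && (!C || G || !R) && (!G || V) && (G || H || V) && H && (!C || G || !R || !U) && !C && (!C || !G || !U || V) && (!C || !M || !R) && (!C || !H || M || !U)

Unit clause (H) forces H = True.
Unit clause (!C) forces C = False.
Set M = True.
Set V = False.
  then (!G || !M || V) forces G = False.
Set R = False.
Set U = False.
All clauses satisfied.

M=T, V=F, R=F, H=T, U=F, C=F, G=F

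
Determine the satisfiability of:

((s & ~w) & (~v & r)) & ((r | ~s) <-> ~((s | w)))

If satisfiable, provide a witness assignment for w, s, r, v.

Case s = True: the formula simplifies to (~w & (~v & r)) & ~r.
  r = True: the conjunct ~r is False.
  r = False: the conjunct r is False.
Case s = False: the conjunct s is False.
Both cases fail — unsatisfiable.

Unsatisfiable — no assignment works.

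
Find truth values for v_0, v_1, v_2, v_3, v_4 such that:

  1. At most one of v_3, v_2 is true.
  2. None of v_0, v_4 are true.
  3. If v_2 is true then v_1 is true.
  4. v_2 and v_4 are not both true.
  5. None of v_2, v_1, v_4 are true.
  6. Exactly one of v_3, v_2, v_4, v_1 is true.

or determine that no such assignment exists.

v_0: False, v_1: False, v_2: False, v_3: True, v_4: False

  (1) {v_3, v_2}: 1 true — at most one ✓
  (2) {v_0, v_4}: 0 true — none ✓
  (3) v_2=F ⇒ v_1: vacuous ✓
  (4) v_2=F, v_4=F — not both ✓
  (5) {v_2, v_1, v_4}: 0 true — none ✓
  (6) {v_3, v_2, v_4, v_1}: 1 true — exactly one ✓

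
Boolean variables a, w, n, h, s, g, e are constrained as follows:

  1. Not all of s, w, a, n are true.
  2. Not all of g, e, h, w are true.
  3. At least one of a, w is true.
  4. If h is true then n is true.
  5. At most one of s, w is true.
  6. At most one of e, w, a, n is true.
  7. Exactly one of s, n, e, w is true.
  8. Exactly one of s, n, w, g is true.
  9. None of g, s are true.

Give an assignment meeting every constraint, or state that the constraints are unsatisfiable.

a=F, w=T, n=F, h=F, s=F, g=F, e=F

  (1) {s, w, a, n}: 1/4 true — not all ✓
  (2) {g, e, h, w}: 1/4 true — not all ✓
  (3) {a, w}: 1 true — at least one ✓
  (4) h=F ⇒ n: vacuous ✓
  (5) {s, w}: 1 true — at most one ✓
  (6) {e, w, a, n}: 1 true — at most one ✓
  (7) {s, n, e, w}: 1 true — exactly one ✓
  (8) {s, n, w, g}: 1 true — exactly one ✓
  (9) {g, s}: 0 true — none ✓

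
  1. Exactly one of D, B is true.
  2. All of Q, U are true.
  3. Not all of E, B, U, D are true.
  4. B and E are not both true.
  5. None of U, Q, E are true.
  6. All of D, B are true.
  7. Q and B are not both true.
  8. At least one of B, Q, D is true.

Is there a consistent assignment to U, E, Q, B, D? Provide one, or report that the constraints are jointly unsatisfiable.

Case U = True:
  Constraint (5) is violated (U=T) — contradiction.
Case U = False:
  Constraint (2) is violated (U=F) — contradiction.
Both cases fail — unsatisfiable.

Unsatisfiable — no assignment works.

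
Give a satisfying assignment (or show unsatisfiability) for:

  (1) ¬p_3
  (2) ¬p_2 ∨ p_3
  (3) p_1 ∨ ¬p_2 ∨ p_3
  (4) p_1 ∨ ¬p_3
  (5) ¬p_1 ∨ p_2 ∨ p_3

p_1 = False; p_2 = False; p_3 = False

Unit clause (¬p_3) forces p_3 = False.
In (¬p_2 ∨ p_3) only ¬p_2 is left, so p_2 = False.
In (¬p_1 ∨ p_2 ∨ p_3) only ¬p_1 is left, so p_1 = False.
Check each clause:
  (¬p_3): ¬p_3 holds.
  (¬p_2 ∨ p_3): ¬p_2 holds.
  (p_1 ∨ ¬p_2 ∨ p_3): ¬p_2 holds.
  (p_1 ∨ ¬p_3): ¬p_3 holds.
  (¬p_1 ∨ p_2 ∨ p_3): ¬p_1 holds.
All clauses satisfied.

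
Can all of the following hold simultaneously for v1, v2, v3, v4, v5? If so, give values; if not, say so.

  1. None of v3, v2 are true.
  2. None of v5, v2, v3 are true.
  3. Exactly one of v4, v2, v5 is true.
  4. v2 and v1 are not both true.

v1: False; v2: False; v3: False; v4: True; v5: False

  (1) {v3, v2}: 0 true — none ✓
  (2) {v5, v2, v3}: 0 true — none ✓
  (3) {v4, v2, v5}: 1 true — exactly one ✓
  (4) v2=F, v1=F — not both ✓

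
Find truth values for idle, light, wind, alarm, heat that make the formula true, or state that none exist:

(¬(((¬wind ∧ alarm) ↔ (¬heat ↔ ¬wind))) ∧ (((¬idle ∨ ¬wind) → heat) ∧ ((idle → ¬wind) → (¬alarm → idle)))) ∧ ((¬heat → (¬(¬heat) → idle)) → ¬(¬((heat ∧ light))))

idle: False, light: True, wind: True, alarm: True, heat: True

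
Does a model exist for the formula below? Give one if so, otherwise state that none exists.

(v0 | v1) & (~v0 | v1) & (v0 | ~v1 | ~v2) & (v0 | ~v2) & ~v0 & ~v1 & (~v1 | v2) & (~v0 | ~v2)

Case v0 = True:
  Clause (~v0) is falsified — contradiction.
Case v0 = False:
  (v0 | v1) forces v1 = True.
  Clause (~v1) is falsified — contradiction.
Both cases fail, so the formula is unsatisfiable.

Unsatisfiable — no assignment works.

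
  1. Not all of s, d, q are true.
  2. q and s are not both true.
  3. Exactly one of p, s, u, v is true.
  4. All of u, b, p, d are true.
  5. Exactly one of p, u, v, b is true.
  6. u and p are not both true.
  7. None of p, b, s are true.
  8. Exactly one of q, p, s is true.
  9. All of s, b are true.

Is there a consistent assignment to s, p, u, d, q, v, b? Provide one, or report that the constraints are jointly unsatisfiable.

Unsatisfiable

Case s = True:
  Constraint (7) is violated (s=T) — contradiction.
Case s = False:
  Constraint (9) is violated (s=F) — contradiction.
Both cases fail — unsatisfiable.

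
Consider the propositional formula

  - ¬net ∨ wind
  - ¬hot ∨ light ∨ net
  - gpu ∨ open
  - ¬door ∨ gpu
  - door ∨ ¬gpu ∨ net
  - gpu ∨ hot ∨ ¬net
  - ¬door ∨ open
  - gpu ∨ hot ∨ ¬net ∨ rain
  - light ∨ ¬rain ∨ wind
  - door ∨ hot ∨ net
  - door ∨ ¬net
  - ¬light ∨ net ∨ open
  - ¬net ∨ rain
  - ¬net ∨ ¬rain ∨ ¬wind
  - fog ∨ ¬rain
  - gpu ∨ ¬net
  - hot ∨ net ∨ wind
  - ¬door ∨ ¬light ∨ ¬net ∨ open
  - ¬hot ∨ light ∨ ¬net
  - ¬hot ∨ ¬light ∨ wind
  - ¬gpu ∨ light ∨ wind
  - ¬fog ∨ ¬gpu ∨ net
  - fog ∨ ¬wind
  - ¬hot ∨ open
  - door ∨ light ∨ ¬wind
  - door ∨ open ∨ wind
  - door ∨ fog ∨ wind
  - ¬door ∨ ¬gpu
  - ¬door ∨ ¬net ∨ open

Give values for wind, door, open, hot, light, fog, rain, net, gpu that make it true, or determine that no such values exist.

Try wind = False:
  (¬net ∨ wind) forces net = False.
  (hot ∨ net ∨ wind) forces hot = True.
  (¬hot ∨ light ∨ net) forces light = True.
  clause (¬hot ∨ ¬light ∨ wind) is falsified — backtrack.
So wind = True.
  then (fog ∨ ¬wind) forces fog = True.
Try door = True:
  (¬door ∨ gpu) forces gpu = True.
  clause (¬door ∨ ¬gpu) is falsified — backtrack.
So door = False.
  then (door ∨ ¬net) forces net = False.
  then (¬fog ∨ ¬gpu ∨ net) forces gpu = False.
  then (door ∨ light ∨ ¬wind) forces light = True.
  then (gpu ∨ open) forces open = True.
  then (door ∨ hot ∨ net) forces hot = True.
Set rain = True.
All clauses satisfied.

wind: True, door: False, open: True, hot: True, light: True, fog: True, rain: True, net: False, gpu: False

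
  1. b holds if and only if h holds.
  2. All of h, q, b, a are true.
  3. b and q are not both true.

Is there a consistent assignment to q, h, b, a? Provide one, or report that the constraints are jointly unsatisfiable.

Case q = True:
  (2) forces h = True.
  (1) with h=T forces b = True.
  Constraint (3) is violated (b=T, q=T) — contradiction.
Case q = False:
  Constraint (2) is violated (q=F) — contradiction.
Both cases fail — unsatisfiable.

No satisfying assignment exists.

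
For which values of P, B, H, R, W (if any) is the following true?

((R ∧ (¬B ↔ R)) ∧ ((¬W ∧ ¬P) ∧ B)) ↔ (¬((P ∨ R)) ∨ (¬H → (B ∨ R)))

P: True, B: False, H: False, R: False, W: False

  ((R ∧ (¬B ↔ R)) ∧ ((¬W ∧ ¬P) ∧ B)) ↔ (¬((P ∨ R)) ∨ (¬H → (B ∨ R))) = True
    (R ∧ (¬B ↔ R)) ∧ ((¬W ∧ ¬P) ∧ B) = False
      R ∧ (¬B ↔ R) = False
        ¬B ↔ R = False
          ¬B = True
      (¬W ∧ ¬P) ∧ B = False
        ¬W ∧ ¬P = False
          ¬W = True
          ¬P = False
    ¬((P ∨ R)) ∨ (¬H → (B ∨ R)) = False
      ¬((P ∨ R)) = False
        P ∨ R = True
      ¬H → (B ∨ R) = False
        ¬H = True
        B ∨ R = False
The formula evaluates to True.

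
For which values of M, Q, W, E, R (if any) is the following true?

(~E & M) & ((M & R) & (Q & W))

M = True, Q = True, W = True, E = False, R = True

  ~E & M = True
    ~E = True
  (M & R) & (Q & W) = True
    M & R = True
    Q & W = True
Both conjuncts True, so the formula holds.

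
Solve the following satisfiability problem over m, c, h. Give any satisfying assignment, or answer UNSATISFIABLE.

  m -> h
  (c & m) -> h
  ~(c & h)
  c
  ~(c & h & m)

Unit clause (c) forces c = True.
In (~c | ~h) only ~h is left, so h = False.
In (h | ~m) only ~m is left, so m = False.
Check each clause:
  (c): c holds.
  (~c | ~h): ~h holds.
  (h | ~m): ~m holds.
  (~c | ~h | ~m): ~h holds.
  (~c | h | ~m): ~m holds.
All clauses satisfied.

m = False; c = True; h = False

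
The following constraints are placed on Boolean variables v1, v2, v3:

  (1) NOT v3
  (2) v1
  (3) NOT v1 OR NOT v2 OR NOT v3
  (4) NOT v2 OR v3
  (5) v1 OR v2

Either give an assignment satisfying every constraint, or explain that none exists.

v1 = True; v2 = False; v3 = False

Unit clause (NOT v3) forces v3 = False.
Unit clause (v1) forces v1 = True.
In (NOT v2 OR v3) only NOT v2 is left, so v2 = False.
Check each clause:
  (NOT v3): NOT v3 holds.
  (v1): v1 holds.
  (NOT v1 OR NOT v2 OR NOT v3): NOT v2 holds.
  (NOT v2 OR v3): NOT v2 holds.
  (v1 OR v2): v1 holds.
All clauses satisfied.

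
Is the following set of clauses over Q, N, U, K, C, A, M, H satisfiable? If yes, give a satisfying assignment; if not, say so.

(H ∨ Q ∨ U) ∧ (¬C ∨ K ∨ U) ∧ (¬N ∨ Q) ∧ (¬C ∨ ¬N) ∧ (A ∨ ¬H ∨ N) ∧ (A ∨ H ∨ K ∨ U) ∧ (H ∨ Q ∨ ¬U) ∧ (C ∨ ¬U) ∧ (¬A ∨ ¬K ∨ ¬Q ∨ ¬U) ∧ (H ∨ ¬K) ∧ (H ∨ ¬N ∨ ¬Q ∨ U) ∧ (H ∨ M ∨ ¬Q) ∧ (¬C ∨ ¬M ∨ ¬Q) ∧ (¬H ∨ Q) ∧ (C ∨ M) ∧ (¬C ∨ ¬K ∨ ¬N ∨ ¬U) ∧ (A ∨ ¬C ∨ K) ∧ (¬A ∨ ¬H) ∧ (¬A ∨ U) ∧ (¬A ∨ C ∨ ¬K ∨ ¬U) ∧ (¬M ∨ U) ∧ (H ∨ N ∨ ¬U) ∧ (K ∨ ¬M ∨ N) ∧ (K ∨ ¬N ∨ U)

Unsatisfiable

Case U = True:
  (C ∨ ¬U) forces C = True.
  (¬C ∨ ¬N) forces N = False.
  (H ∨ N ∨ ¬U) forces H = True.
  (A ∨ ¬H ∨ N) forces A = True.
  Clause (¬A ∨ ¬H) is falsified — contradiction.
Case U = False:
  (¬A ∨ U) forces A = False.
  (¬M ∨ U) forces M = False.
  (C ∨ M) forces C = True.
  (¬C ∨ K ∨ U) forces K = True.
  (¬C ∨ ¬N) forces N = False.
  (A ∨ ¬H ∨ N) forces H = False.
  Clause (H ∨ ¬K) is falsified — contradiction.
Both cases fail, so the formula is unsatisfiable.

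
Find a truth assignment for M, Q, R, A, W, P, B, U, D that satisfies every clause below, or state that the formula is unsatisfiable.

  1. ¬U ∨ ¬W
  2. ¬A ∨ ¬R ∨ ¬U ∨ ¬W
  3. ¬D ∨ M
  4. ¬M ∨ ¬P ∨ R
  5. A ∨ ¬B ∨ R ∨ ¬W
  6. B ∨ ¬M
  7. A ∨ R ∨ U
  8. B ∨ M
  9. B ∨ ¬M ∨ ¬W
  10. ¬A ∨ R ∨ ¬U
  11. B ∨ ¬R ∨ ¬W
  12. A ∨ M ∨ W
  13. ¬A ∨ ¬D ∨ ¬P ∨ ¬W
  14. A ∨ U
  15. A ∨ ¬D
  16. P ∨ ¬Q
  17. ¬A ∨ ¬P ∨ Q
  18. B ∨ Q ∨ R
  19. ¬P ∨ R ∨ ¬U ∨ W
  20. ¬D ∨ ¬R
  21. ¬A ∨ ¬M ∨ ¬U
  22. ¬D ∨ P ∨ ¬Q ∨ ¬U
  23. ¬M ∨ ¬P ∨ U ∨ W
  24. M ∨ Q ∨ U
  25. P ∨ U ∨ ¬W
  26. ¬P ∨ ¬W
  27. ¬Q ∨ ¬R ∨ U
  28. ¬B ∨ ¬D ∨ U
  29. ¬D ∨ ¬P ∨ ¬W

M = True; Q = True; R = True; A = False; W = False; P = True; B = True; U = True; D = False

Set M = True.
  then (B ∨ ¬M) forces B = True.
Set Q = True.
  then (P ∨ ¬Q) forces P = True.
  then (¬P ∨ ¬W) forces W = False.
  then (¬M ∨ ¬P ∨ R) forces R = True.
  then (¬D ∨ ¬R) forces D = False.
  then (¬M ∨ ¬P ∨ U ∨ W) forces U = True.
  then (¬A ∨ ¬M ∨ ¬U) forces A = False.
All clauses satisfied.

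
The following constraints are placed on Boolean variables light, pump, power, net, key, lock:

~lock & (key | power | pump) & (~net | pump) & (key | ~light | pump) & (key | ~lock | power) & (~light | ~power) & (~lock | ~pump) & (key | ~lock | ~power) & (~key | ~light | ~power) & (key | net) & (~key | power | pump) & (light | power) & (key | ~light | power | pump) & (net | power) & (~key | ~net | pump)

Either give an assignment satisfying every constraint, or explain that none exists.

light = False, pump = True, power = True, net = True, key = True, lock = False

Unit clause (~lock) forces lock = False.
Set light = False.
  then (light | power) forces power = True.
Set pump = True.
Set net = True.
Set key = True.
All clauses satisfied.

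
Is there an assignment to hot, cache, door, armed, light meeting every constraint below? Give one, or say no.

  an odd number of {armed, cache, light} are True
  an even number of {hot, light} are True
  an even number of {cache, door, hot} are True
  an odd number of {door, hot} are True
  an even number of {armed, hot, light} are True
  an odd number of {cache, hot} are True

hot=F, cache=T, door=T, armed=F, light=F

{armed, cache, light}: 1 true → odd ✓
{hot, light}: 0 true → even ✓
{cache, door, hot}: 2 true → even ✓
{door, hot}: 1 true → odd ✓
{armed, hot, light}: 0 true → even ✓
{cache, hot}: 1 true → odd ✓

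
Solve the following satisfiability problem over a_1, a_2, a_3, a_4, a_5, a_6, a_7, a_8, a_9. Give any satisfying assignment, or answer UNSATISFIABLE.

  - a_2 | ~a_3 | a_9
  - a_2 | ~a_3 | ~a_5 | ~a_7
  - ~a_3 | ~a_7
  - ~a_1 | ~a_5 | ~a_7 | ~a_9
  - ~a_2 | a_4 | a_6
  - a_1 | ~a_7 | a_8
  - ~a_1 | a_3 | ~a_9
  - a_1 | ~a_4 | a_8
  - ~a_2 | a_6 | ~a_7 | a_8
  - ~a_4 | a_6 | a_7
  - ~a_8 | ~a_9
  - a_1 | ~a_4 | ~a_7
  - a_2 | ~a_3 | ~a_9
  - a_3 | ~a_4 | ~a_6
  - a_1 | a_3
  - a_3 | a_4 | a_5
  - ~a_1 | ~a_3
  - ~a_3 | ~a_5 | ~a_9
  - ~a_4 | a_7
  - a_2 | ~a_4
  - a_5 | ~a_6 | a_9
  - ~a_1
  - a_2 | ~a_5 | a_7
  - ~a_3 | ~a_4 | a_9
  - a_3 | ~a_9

Unit clause (~a_1) forces a_1 = False.
In (a_1 | a_3) only a_3 is left, so a_3 = True.
In (~a_3 | ~a_7) only ~a_7 is left, so a_7 = False.
In (~a_4 | a_7) only ~a_4 is left, so a_4 = False.
Try a_2 = False:
  (a_2 | ~a_3 | a_9) forces a_9 = True.
  clause (a_2 | ~a_3 | ~a_9) is falsified — backtrack.
So a_2 = True.
  then (~a_2 | a_4 | a_6) forces a_6 = True.
Set a_5 = False.
  then (a_5 | ~a_6 | a_9) forces a_9 = True.
  then (~a_8 | ~a_9) forces a_8 = False.
All clauses satisfied.

a_1: False; a_2: True; a_3: True; a_4: False; a_5: False; a_6: True; a_7: False; a_8: False; a_9: True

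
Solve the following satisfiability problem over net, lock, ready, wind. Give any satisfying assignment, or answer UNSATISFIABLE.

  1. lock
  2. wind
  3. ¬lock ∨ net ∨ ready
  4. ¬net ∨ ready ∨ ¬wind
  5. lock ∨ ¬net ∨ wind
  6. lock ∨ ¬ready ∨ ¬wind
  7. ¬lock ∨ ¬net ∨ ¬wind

net=F, lock=T, ready=T, wind=T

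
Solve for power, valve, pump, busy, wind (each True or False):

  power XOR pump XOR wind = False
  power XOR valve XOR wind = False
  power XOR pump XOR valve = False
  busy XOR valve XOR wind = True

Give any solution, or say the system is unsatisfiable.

power: False, valve: True, pump: True, busy: True, wind: True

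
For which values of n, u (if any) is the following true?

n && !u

n=T, u=F

  !u = True
Both conjuncts True, so the formula holds.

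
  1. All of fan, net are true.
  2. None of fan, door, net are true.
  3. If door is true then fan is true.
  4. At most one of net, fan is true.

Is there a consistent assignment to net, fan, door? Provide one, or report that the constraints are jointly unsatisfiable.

UNSATISFIABLE

Case net = True:
  Constraint (2) is violated (net=T) — contradiction.
Case net = False:
  Constraint (1) is violated (net=F) — contradiction.
Both cases fail — unsatisfiable.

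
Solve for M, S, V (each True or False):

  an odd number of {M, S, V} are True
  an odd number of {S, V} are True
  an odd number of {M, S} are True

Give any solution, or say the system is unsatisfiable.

M = False; S = True; V = False

{M, S, V}: 1 true → odd ✓
{S, V}: 1 true → odd ✓
{M, S}: 1 true → odd ✓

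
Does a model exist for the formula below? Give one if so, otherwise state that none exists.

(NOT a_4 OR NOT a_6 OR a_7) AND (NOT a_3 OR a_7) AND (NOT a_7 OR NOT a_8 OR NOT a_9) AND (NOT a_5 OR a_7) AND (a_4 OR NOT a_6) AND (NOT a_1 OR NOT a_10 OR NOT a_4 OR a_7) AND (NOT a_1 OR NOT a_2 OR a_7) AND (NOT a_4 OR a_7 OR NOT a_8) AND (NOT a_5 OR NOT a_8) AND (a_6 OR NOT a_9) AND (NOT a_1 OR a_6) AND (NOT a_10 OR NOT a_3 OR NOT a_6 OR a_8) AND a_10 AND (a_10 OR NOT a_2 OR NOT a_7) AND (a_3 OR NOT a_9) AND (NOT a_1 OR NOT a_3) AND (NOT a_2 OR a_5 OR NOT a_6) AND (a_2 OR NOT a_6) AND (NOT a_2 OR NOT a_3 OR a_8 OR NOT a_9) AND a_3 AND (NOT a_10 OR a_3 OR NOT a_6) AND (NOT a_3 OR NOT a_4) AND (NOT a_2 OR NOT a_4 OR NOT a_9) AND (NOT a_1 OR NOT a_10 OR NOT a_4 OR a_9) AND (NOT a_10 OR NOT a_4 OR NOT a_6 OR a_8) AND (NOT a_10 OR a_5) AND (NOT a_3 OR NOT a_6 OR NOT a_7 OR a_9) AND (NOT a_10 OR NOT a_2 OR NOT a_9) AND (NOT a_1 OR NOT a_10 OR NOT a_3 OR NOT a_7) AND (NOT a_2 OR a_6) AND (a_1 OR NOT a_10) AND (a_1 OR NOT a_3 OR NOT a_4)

Unsatisfiable — no assignment works.

Case a_3 = True:
  (NOT a_3 OR a_7) forces a_7 = True.
  (a_10) forces a_10 = True.
  (NOT a_1 OR NOT a_3) forces a_1 = False.
  Clause (a_1 OR NOT a_10) is falsified — contradiction.
Case a_3 = False:
  Clause (a_3) is falsified — contradiction.
Both cases fail, so the formula is unsatisfiable.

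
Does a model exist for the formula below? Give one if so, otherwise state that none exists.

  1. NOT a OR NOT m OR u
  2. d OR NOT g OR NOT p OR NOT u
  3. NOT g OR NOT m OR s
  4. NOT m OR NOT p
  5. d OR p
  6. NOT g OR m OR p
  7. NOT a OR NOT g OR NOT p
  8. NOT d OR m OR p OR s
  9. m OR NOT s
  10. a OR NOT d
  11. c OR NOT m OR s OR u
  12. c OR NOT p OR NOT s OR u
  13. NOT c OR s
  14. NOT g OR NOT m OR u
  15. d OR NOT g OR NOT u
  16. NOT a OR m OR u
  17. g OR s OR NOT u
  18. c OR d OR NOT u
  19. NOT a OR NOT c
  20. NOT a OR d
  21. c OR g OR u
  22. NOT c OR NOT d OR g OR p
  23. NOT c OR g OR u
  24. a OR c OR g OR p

Set m = True.
  then (NOT m OR NOT p) forces p = False.
  then (d OR p) forces d = True.
  then (a OR NOT d) forces a = True.
  then (NOT a OR NOT c) forces c = False.
  then (NOT a OR NOT m OR u) forces u = True.
Set g = True.
  then (NOT g OR NOT m OR s) forces s = True.
All clauses satisfied.

m = True, u = True, g = True, d = True, p = False, a = True, s = True, c = False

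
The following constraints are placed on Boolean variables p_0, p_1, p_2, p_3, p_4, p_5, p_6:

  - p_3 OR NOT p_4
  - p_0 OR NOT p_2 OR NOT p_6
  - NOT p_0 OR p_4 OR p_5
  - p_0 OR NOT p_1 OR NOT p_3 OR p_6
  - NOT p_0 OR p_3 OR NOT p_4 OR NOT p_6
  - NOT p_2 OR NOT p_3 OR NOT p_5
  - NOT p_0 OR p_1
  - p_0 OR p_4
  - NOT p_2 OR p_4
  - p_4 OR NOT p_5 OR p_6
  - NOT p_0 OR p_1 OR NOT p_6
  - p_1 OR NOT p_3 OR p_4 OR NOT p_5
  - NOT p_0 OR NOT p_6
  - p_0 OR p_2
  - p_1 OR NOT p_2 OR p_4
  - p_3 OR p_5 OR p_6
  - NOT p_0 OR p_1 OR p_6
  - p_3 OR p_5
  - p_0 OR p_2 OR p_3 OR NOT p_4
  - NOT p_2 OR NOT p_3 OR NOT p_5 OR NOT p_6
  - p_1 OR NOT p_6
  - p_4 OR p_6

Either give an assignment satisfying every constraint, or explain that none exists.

p_0=F; p_1=F; p_2=T; p_3=T; p_4=T; p_5=F; p_6=F

Set p_0 = False.
  then (p_0 OR p_4) forces p_4 = True.
  then (p_0 OR p_2) forces p_2 = True.
  then (p_3 OR NOT p_4) forces p_3 = True.
  then (p_0 OR NOT p_2 OR NOT p_6) forces p_6 = False.
  then (p_0 OR NOT p_1 OR NOT p_3 OR p_6) forces p_1 = False.
  then (NOT p_2 OR NOT p_3 OR NOT p_5) forces p_5 = False.
All clauses satisfied.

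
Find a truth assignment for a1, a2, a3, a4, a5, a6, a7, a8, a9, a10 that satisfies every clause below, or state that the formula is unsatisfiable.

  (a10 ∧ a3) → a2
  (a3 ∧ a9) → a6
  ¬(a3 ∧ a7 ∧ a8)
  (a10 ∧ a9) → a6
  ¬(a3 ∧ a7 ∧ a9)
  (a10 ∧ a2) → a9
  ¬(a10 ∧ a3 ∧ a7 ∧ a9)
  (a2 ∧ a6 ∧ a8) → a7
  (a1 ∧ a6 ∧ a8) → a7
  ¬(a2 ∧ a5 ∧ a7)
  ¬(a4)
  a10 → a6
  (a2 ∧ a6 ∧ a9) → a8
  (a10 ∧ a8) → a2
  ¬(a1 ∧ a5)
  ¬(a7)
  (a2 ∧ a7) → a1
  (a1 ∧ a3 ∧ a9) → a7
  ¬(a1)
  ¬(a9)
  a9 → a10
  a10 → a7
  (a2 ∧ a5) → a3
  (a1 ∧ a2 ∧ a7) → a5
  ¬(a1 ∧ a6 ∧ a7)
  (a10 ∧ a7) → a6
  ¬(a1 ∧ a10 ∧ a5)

a1=F, a2=F, a3=T, a4=F, a5=F, a6=T, a7=F, a8=F, a9=F, a10=F

Unit clause (¬a1) forces a1 = False.
Unit clause (¬a7) forces a7 = False.
Unit clause (¬a4) forces a4 = False.
In (¬a10 ∨ a7) only ¬a10 is left, so a10 = False.
Unit clause (¬a9) forces a9 = False.
Set a2 = False.
Set a3 = True.
Set a5 = False.
Set a6 = True.
Set a8 = False.
All clauses satisfied.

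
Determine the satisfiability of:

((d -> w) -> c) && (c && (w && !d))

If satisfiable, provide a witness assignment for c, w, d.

c: True; w: True; d: False

  (d -> w) -> c = True
    d -> w = True
  c && (w && !d) = True
    w && !d = True
      !d = True
Both conjuncts True, so the formula holds.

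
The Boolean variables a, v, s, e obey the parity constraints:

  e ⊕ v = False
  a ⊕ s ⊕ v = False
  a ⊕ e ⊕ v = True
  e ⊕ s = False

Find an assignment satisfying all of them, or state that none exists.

UNSATISFIABLE

Adding constraints 2, 3, 4 mod 2: every variable appears an even number of times on the left, so the left side is 0.
But the right sides sum to 1 (mod 2). 0 ≠ 1 — the system is inconsistent.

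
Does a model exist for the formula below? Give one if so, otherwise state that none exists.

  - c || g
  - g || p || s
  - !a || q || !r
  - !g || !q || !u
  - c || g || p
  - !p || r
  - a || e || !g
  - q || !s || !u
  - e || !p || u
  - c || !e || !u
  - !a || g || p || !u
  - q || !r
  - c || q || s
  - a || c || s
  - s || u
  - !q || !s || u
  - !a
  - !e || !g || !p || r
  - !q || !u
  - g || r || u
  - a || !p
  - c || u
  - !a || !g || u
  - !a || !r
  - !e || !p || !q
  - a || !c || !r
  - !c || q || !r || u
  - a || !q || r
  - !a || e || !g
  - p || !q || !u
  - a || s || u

e = True; a = False; u = False; p = False; q = False; c = True; r = False; s = True; g = True

Unit clause (!a) forces a = False.
In (a || !p) only !p is left, so p = False.
Set e = True.
Set u = False.
  then (s || u) forces s = True.
  then (!q || !s || u) forces q = False.
  then (c || u) forces c = True.
  then (a || !c || !r) forces r = False.
  then (g || r || u) forces g = True.
All clauses satisfied.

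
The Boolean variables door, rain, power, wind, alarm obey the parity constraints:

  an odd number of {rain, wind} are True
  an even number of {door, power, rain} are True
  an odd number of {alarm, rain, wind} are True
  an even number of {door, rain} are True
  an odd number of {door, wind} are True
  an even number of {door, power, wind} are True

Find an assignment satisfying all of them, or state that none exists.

The formula is unsatisfiable.

Adding constraints 1, 2, 6 mod 2: every variable appears an even number of times on the left, so the left side is 0.
But the right sides sum to 1 (mod 2). 0 ≠ 1 — the system is inconsistent.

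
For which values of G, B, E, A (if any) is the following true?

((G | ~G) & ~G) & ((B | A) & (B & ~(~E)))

G = False; B = True; E = True; A = True

  (G | ~G) & ~G = True
    G | ~G = True
      ~G = True
    ~G = True
  (B | A) & (B & ~(~E)) = True
    B | A = True
    B & ~(~E) = True
      ~(~E) = True
        ~E = False
Both conjuncts True, so the formula holds.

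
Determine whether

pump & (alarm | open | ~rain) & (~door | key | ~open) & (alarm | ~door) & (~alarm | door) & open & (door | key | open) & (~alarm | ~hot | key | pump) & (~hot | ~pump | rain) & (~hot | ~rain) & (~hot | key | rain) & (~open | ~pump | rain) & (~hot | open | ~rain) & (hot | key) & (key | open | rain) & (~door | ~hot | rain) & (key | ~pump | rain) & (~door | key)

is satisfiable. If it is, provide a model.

Unit clause (pump) forces pump = True.
Unit clause (open) forces open = True.
In (~open | ~pump | rain) only rain is left, so rain = True.
In (~hot | ~rain) only ~hot is left, so hot = False.
In (hot | key) only key is left, so key = True.
Set alarm = False.
  then (alarm | ~door) forces door = False.
All clauses satisfied.

alarm = False, pump = True, key = True, open = True, door = False, rain = True, hot = False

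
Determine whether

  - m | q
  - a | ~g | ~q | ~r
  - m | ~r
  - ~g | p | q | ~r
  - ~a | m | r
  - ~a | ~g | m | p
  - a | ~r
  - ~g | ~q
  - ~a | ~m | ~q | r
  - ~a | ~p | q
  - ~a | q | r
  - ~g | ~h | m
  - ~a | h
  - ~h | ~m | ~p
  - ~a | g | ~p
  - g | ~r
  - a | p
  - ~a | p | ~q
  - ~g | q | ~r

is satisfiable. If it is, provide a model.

q = True, m = False, g = False, a = False, r = False, h = False, p = True

Set q = True.
  then (~g | ~q) forces g = False.
  then (g | ~r) forces r = False.
Set m = False.
  then (~a | m | r) forces a = False.
  then (a | p) forces p = True.
Set h = False.
All clauses satisfied.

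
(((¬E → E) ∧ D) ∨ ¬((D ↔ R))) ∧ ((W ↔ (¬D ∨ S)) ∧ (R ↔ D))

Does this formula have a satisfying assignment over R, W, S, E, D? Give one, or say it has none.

R=T; W=F; S=F; E=T; D=T

  ((¬E → E) ∧ D) ∨ ¬((D ↔ R)) = True
    (¬E → E) ∧ D = True
      ¬E → E = True
        ¬E = False
    ¬((D ↔ R)) = False
      D ↔ R = True
  (W ↔ (¬D ∨ S)) ∧ (R ↔ D) = True
    W ↔ (¬D ∨ S) = True
      ¬D ∨ S = False
        ¬D = False
    R ↔ D = True
Both conjuncts True, so the formula holds.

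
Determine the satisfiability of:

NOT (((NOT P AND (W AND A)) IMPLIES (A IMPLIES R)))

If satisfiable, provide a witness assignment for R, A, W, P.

R = False, A = True, W = True, P = False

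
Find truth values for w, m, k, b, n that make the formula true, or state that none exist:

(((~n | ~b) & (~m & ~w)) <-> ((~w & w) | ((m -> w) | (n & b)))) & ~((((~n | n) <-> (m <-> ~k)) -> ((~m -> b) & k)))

w=F, m=F, k=T, b=F, n=T

  ((~n | ~b) & (~m & ~w)) <-> ((~w & w) | ((m -> w) | (n & b))) = True
    (~n | ~b) & (~m & ~w) = True
      ~n | ~b = True
        ~n = False
        ~b = True
      ~m & ~w = True
        ~m = True
        ~w = True
    (~w & w) | ((m -> w) | (n & b)) = True
      ~w & w = False
        ~w = True
      (m -> w) | (n & b) = True
        m -> w = True
        n & b = False
  ~((((~n | n) <-> (m <-> ~k)) -> ((~m -> b) & k))) = True
    ((~n | n) <-> (m <-> ~k)) -> ((~m -> b) & k) = False
      (~n | n) <-> (m <-> ~k) = True
        ~n | n = True
          ~n = False
        m <-> ~k = True
          ~k = False
      (~m -> b) & k = False
        ~m -> b = False
          ~m = True
Both conjuncts True, so the formula holds.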